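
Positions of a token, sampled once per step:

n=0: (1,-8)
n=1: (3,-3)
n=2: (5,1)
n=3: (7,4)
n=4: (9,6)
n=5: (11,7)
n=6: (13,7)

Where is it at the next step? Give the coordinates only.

(15,6)

Taking differences between consecutive positions: (+2,+5), (+2,+4), (+2,+3), (+2,+2), (+2,+1), (+2,+0). These grow by (+0,-1) each step.
step 7: (13,7) + (+2,-1) → (15,6)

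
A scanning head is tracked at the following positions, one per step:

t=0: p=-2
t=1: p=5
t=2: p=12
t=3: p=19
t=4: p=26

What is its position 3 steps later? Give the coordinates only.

p=47

Constant displacement of +7 per step.
step 5: 26 + 7 → p=33
step 6: 33 + 7 → p=40
step 7: 40 + 7 → p=47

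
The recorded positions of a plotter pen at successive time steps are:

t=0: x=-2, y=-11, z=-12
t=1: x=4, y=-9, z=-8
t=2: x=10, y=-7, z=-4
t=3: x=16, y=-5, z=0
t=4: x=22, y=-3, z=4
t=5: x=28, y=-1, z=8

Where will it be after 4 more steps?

Each step adds (+6,+2,+4) to the position.
step 6: x=28, y=-1, z=8 + (+6,+2,+4) → x=34, y=1, z=12
step 7: x=34, y=1, z=12 + (+6,+2,+4) → x=40, y=3, z=16
step 8: x=40, y=3, z=16 + (+6,+2,+4) → x=46, y=5, z=20
step 9: x=46, y=5, z=20 + (+6,+2,+4) → x=52, y=7, z=24

x=52, y=7, z=24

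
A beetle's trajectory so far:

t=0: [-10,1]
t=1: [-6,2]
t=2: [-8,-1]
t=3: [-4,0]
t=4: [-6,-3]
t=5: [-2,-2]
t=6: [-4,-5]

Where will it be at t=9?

Differencing gives [+4,+1], [-2,-3], [+4,+1], [-2,-3], [+4,+1], [-2,-3]. This is the pattern [+4,+1], [-2,-3] repeated.
step 7: apply [+4,+1] → [0,-4]
step 8: apply [-2,-3] → [-2,-7]
step 9: apply [+4,+1] → [2,-6]

[2,-6]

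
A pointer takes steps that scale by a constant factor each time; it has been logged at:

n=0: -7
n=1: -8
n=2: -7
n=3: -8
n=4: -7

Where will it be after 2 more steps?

Step-to-step displacements: -1, +1, -1, +1; each is -1× the previous.
step 5: -7 − 1 → -8
step 6: -8 + 1 → -7

-7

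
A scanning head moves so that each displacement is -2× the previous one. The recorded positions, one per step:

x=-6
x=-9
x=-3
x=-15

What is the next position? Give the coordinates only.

Step-to-step displacements: -3, +6, -12; each is -2× the previous.
step 4: -15 + 24 → x=9

x=9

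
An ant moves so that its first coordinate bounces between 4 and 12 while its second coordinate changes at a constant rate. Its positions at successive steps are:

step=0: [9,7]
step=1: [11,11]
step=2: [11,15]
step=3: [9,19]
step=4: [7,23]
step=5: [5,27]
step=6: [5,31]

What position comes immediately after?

The first coordinate travels 2 per step and bounces off the walls at 4 and 12.
  step 7: 5 → 7
The second coordinate changes by +4 each step: at step 7 it is 35.

[7,35]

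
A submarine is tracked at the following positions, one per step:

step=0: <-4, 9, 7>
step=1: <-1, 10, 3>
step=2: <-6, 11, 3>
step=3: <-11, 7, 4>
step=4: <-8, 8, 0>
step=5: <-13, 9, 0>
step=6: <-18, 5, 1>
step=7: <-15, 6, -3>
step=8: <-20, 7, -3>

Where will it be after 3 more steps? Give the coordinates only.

<-27, 5, -6>

The moves between consecutive positions are <+3, +1, -4>, <-5, +1, +0>, <-5, -4, +1>, <+3, +1, -4>, <-5, +1, +0>, <-5, -4, +1>, <+3, +1, -4>, <-5, +1, +0>; they repeat the 3-cycle [<+3, +1, -4>, <-5, +1, +0>, <-5, -4, +1>].
step 9: apply <-5, -4, +1> → <-25, 3, -2>
step 10: apply <+3, +1, -4> → <-22, 4, -6>
step 11: apply <-5, +1, +0> → <-27, 5, -6>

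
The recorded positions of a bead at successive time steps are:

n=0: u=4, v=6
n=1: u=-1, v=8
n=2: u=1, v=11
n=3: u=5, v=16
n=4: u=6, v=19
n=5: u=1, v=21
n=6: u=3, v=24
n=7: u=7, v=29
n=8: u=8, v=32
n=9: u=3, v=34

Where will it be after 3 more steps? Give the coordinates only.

u=10, v=45

Differencing gives (-5, +2), (+2, +3), (+4, +5), (+1, +3), (-5, +2), (+2, +3), (+4, +5), (+1, +3), (-5, +2). This is the pattern (-5, +2), (+2, +3), (+4, +5), (+1, +3) repeated.
step 10: apply (+2, +3) → u=5, v=37
step 11: apply (+4, +5) → u=9, v=42
step 12: apply (+1, +3) → u=10, v=45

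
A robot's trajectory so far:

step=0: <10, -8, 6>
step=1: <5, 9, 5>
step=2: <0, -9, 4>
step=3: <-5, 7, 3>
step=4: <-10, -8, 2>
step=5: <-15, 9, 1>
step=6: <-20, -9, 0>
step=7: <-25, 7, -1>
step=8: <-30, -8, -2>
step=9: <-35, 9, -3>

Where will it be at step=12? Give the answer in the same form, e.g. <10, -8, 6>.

First: linear, -5 per step → -50 at step 12.
Second: cycles through -8, 9, -9, 7 every 4 steps. Step 12 lands at position 0 of the cycle → -8.
Third: linear, -1 per step → -6 at step 12.

<-50, -8, -6>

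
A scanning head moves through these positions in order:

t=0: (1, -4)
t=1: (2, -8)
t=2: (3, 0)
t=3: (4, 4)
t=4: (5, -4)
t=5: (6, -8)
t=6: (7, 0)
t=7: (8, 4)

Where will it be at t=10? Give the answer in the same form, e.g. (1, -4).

(11, 0)

The first coordinate changes by +1 each step, so at step 10 it is 1 + 10·(1) = 11.
The second coordinate repeats the cycle [-4, -8, 0, 4] with period 4; step 10 mod 4 = 2, giving 0.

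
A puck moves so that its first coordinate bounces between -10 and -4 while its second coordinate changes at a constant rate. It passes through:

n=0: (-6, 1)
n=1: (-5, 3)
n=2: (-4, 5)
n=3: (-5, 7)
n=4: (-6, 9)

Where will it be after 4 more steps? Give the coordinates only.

The first coordinate reflects between -10 and -4, moving 1 per step.
  step 5: -6 → -7
  step 6: -7 → -8
  step 7: -8 → -9
  step 8: -9 → -10
The second coordinate changes by +2 each step: at step 8 it is 17.

(-10, 17)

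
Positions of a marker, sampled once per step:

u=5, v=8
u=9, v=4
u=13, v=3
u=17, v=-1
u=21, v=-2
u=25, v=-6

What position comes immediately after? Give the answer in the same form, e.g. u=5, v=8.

u=29, v=-7

The moves between consecutive positions are (+4, -4), (+4, -1), (+4, -4), (+4, -1), (+4, -4); they repeat the 2-cycle [(+4, -4), (+4, -1)].
step 6: apply (+4, -1) → u=29, v=-7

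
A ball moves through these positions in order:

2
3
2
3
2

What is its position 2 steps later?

2

Consecutive displacements +1, -1, +1, -1 scale by a factor of -1 each step.
step 5: 2 + 1 → 3
step 6: 3 − 1 → 2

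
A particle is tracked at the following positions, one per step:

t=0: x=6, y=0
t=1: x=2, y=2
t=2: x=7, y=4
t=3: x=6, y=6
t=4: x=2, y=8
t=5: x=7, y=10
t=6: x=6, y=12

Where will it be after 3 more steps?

x=6, y=18

The x coordinate repeats the cycle [6, 2, 7] with period 3; step 9 mod 3 = 0, giving 6.
The y coordinate changes by +2 each step, so at step 9 it is 0 + 9·(2) = 18.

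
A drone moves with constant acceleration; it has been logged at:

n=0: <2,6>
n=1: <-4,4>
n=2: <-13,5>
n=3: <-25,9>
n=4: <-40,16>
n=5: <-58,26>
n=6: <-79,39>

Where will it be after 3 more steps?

<-160,96>

Taking differences between consecutive positions: <-6,-2>, <-9,+1>, <-12,+4>, <-15,+7>, <-18,+10>, <-21,+13>. These grow by <-3,+3> each step.
step 7: <-79,39> + <-24,+16> → <-103,55>
step 8: <-103,55> + <-27,+19> → <-130,74>
step 9: <-130,74> + <-30,+22> → <-160,96>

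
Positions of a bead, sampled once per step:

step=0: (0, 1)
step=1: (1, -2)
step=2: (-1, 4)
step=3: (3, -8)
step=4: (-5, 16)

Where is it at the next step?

The jumps are (+1, -3), (-2, +6), (+4, -12), (-8, +24) — a geometric progression with ratio -2.
step 5: (-5, 16) + (+16, -48) → (11, -32)

(11, -32)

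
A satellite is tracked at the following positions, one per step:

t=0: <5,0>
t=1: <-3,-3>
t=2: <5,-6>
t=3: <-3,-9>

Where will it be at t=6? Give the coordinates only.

The first coordinate repeats the cycle [5, -3] with period 2; step 6 mod 2 = 0, giving 5.
The second coordinate changes by -3 each step, so at step 6 it is 0 + 6·(-3) = -18.

<5,-18>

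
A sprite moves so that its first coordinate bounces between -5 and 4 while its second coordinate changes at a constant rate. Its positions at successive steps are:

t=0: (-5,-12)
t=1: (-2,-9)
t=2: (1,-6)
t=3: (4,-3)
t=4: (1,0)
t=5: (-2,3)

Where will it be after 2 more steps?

The first coordinate travels 3 per step and bounces off the walls at -5 and 4.
  step 6: -2 → -5
  step 7: -5 → -2
The second coordinate changes by +3 each step: at step 7 it is 9.

(-2,9)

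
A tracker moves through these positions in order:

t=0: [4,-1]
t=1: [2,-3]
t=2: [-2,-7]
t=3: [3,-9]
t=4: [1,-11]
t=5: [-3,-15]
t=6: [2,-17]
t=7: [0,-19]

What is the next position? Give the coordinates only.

[-4,-23]

The moves between consecutive positions are [-2,-2], [-4,-4], [+5,-2], [-2,-2], [-4,-4], [+5,-2], [-2,-2]; they repeat the 3-cycle [[-2,-2], [-4,-4], [+5,-2]].
step 8: apply [-4,-4] → [-4,-23]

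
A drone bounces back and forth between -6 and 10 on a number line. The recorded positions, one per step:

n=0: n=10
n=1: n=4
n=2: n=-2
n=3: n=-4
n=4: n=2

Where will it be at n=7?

n=0

The value reflects between -6 and 10, moving 6 per step.
  step 5: 2 → 8
  step 6: 8 → 6
  step 7: 6 → 0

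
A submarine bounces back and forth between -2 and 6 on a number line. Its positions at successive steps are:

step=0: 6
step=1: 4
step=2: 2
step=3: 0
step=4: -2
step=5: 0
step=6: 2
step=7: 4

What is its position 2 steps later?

4

The value travels 2 per step and bounces off the walls at -2 and 6.
  step 8: 4 → 6
  step 9: 6 → 4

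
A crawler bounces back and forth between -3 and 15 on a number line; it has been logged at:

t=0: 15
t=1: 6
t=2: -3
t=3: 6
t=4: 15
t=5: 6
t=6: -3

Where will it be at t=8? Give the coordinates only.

The value travels 9 per step and bounces off the walls at -3 and 15.
  step 7: -3 → 6
  step 8: 6 → 15

15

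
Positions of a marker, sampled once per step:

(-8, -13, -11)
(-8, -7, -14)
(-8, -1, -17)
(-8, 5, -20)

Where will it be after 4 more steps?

(-8, 29, -32)

The position changes by (+0, +6, -3) every step.
step 4: (-8, 5, -20) + (+0, +6, -3) → (-8, 11, -23)
step 5: (-8, 11, -23) + (+0, +6, -3) → (-8, 17, -26)
step 6: (-8, 17, -26) + (+0, +6, -3) → (-8, 23, -29)
step 7: (-8, 23, -29) + (+0, +6, -3) → (-8, 29, -32)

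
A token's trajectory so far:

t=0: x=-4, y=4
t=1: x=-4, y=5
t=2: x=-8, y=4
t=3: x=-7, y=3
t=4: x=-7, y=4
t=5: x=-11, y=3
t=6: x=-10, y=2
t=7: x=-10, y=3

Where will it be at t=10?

The moves between consecutive positions are (+0, +1), (-4, -1), (+1, -1), (+0, +1), (-4, -1), (+1, -1), (+0, +1); they repeat the 3-cycle [(+0, +1), (-4, -1), (+1, -1)].
step 8: apply (-4, -1) → x=-14, y=2
step 9: apply (+1, -1) → x=-13, y=1
step 10: apply (+0, +1) → x=-13, y=2

x=-13, y=2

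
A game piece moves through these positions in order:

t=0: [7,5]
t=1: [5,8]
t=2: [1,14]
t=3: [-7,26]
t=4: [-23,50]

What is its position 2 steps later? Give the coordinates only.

[-119,194]

The jumps are [-2,+3], [-4,+6], [-8,+12], [-16,+24] — a geometric progression with ratio 2.
step 5: [-23,50] + [-32,+48] → [-55,98]
step 6: [-55,98] + [-64,+96] → [-119,194]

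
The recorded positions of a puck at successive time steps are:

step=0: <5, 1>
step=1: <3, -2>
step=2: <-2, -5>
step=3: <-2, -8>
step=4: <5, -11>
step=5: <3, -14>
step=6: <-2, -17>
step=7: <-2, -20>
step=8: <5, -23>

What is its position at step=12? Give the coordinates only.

The first coordinate repeats the cycle [5, 3, -2, -2] with period 4; step 12 mod 4 = 0, giving 5.
The second coordinate changes by -3 each step, so at step 12 it is 1 + 12·(-3) = -35.

<5, -35>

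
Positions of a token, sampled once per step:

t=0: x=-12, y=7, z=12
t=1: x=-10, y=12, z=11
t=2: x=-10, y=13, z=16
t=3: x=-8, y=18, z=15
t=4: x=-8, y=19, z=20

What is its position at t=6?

x=-6, y=25, z=24

The moves between consecutive positions are (+2, +5, -1), (+0, +1, +5), (+2, +5, -1), (+0, +1, +5); they repeat the 2-cycle [(+2, +5, -1), (+0, +1, +5)].
step 5: apply (+2, +5, -1) → x=-6, y=24, z=19
step 6: apply (+0, +1, +5) → x=-6, y=25, z=24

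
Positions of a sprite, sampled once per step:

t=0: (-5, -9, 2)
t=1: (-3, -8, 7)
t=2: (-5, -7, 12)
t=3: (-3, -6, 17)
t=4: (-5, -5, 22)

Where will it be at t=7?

(-3, -2, 37)

First: cycles through -5, -3 every 2 steps. Step 7 lands at position 1 of the cycle → -3.
Second: linear, +1 per step → -2 at step 7.
Third: linear, +5 per step → 37 at step 7.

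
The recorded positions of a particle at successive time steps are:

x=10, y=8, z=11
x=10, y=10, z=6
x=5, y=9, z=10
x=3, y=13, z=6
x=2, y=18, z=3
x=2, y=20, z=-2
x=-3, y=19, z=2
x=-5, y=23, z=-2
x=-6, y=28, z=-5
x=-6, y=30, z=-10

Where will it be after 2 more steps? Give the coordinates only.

Step-to-step displacements: (+0, +2, -5), (-5, -1, +4), (-2, +4, -4), (-1, +5, -3), (+0, +2, -5), (-5, -1, +4), (-2, +4, -4), (-1, +5, -3), (+0, +2, -5) — a repeating cycle of length 4.
step 10: apply (-5, -1, +4) → x=-11, y=29, z=-6
step 11: apply (-2, +4, -4) → x=-13, y=33, z=-10

x=-13, y=33, z=-10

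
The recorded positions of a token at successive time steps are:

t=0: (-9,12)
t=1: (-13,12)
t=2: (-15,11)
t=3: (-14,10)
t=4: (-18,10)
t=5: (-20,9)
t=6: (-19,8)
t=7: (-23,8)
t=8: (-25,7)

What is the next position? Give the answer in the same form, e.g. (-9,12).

The moves between consecutive positions are (-4,+0), (-2,-1), (+1,-1), (-4,+0), (-2,-1), (+1,-1), (-4,+0), (-2,-1); they repeat the 3-cycle [(-4,+0), (-2,-1), (+1,-1)].
step 9: apply (+1,-1) → (-24,6)

(-24,6)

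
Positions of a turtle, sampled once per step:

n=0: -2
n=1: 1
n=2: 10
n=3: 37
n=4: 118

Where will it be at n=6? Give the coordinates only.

Step-to-step displacements: +3, +9, +27, +81; each is 3× the previous.
step 5: 118 + 243 → 361
step 6: 361 + 729 → 1090

1090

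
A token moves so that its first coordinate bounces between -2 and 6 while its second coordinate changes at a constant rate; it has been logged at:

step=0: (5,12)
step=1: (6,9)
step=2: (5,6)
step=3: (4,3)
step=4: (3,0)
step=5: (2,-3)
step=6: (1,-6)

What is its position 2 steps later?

The first coordinate reflects between -2 and 6, moving 1 per step.
  step 7: 1 → 0
  step 8: 0 → -1
The second coordinate changes by -3 each step: at step 8 it is -12.

(-1,-12)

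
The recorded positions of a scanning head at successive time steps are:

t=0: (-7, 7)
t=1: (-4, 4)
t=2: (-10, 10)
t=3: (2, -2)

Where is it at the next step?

Consecutive displacements (+3, -3), (-6, +6), (+12, -12) scale by a factor of -2 each step.
step 4: (2, -2) + (-24, +24) → (-22, 22)

(-22, 22)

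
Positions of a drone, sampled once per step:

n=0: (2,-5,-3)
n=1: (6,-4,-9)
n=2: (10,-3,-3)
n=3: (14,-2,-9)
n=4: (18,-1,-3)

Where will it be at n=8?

First: linear, +4 per step → 34 at step 8.
Second: linear, +1 per step → 3 at step 8.
Third: cycles through -3, -9 every 2 steps. Step 8 lands at position 0 of the cycle → -3.

(34,3,-3)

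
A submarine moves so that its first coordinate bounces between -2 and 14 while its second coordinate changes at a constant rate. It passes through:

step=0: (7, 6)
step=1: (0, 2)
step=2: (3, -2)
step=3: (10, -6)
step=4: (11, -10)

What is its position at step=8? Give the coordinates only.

The first coordinate travels 7 per step and bounces off the walls at -2 and 14.
  step 5: 11 → 4
  step 6: 4 → -1
  step 7: -1 → 6
  step 8: 6 → 13
The second coordinate changes by -4 each step: at step 8 it is -26.

(13, -26)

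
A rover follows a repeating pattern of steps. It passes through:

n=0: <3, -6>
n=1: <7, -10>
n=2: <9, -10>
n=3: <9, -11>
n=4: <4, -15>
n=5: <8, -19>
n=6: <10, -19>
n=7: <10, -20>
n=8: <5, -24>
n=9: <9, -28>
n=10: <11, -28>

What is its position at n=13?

The moves between consecutive positions are <+4, -4>, <+2, +0>, <+0, -1>, <-5, -4>, <+4, -4>, <+2, +0>, <+0, -1>, <-5, -4>, <+4, -4>, <+2, +0>; they repeat the 4-cycle [<+4, -4>, <+2, +0>, <+0, -1>, <-5, -4>].
step 11: apply <+0, -1> → <11, -29>
step 12: apply <-5, -4> → <6, -33>
step 13: apply <+4, -4> → <10, -37>

<10, -37>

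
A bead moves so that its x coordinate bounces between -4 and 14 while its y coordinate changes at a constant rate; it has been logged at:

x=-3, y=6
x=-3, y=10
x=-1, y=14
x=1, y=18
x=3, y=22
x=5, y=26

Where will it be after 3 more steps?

x=11, y=38

The x coordinate travels 2 per step and bounces off the walls at -4 and 14.
  step 6: 5 → 7
  step 7: 7 → 9
  step 8: 9 → 11
The y coordinate changes by +4 each step: at step 8 it is 38.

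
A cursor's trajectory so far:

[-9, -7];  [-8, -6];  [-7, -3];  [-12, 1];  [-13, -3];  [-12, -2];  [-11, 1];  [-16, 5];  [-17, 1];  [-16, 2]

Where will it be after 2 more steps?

Step-to-step displacements: [+1, +1], [+1, +3], [-5, +4], [-1, -4], [+1, +1], [+1, +3], [-5, +4], [-1, -4], [+1, +1] — a repeating cycle of length 4.
step 10: apply [+1, +3] → [-15, 5]
step 11: apply [-5, +4] → [-20, 9]

[-20, 9]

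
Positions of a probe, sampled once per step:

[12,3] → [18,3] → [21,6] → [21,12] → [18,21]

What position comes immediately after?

[12,33]

First differences are [+6,+0], [+3,+3], [+0,+6], [-3,+9]; their common second difference is [-3,+3] (constant acceleration).
step 5: [18,21] + [-6,+12] → [12,33]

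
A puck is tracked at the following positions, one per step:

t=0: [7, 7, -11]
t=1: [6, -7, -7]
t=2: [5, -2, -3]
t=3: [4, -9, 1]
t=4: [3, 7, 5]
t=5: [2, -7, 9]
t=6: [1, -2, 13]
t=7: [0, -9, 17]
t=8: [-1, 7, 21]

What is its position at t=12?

The first coordinate changes by -1 each step, so at step 12 it is 7 + 12·(-1) = -5.
The second coordinate repeats the cycle [7, -7, -2, -9] with period 4; step 12 mod 4 = 0, giving 7.
The third coordinate changes by +4 each step, so at step 12 it is -11 + 12·(4) = 37.

[-5, 7, 37]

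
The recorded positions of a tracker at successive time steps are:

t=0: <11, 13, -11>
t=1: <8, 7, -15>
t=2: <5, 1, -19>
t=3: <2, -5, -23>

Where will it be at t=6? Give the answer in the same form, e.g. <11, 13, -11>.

Constant displacement of <-3, -6, -4> per step.
step 4: <2, -5, -23> + <-3, -6, -4> → <-1, -11, -27>
step 5: <-1, -11, -27> + <-3, -6, -4> → <-4, -17, -31>
step 6: <-4, -17, -31> + <-3, -6, -4> → <-7, -23, -35>

<-7, -23, -35>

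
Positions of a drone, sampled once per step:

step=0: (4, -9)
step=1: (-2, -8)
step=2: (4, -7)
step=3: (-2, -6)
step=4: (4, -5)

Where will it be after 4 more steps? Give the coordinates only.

(4, -1)

First: cycles through 4, -2 every 2 steps. Step 8 lands at position 0 of the cycle → 4.
Second: linear, +1 per step → -1 at step 8.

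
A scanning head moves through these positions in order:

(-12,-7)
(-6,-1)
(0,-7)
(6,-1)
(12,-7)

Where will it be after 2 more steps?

(24,-7)

The first coordinate changes by +6 each step, so at step 6 it is -12 + 6·(6) = 24.
The second coordinate repeats the cycle [-7, -1] with period 2; step 6 mod 2 = 0, giving -7.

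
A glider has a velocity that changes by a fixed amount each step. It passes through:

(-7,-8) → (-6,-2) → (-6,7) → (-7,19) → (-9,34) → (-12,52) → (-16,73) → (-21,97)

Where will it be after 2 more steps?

(-34,154)

Taking differences between consecutive positions: (+1,+6), (+0,+9), (-1,+12), (-2,+15), (-3,+18), (-4,+21), (-5,+24). These grow by (-1,+3) each step.
step 8: (-21,97) + (-6,+27) → (-27,124)
step 9: (-27,124) + (-7,+30) → (-34,154)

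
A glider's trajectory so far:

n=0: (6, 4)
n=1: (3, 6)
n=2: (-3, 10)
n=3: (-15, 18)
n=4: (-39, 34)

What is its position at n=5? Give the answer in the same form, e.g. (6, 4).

(-87, 66)

Consecutive displacements (-3, +2), (-6, +4), (-12, +8), (-24, +16) scale by a factor of 2 each step.
step 5: (-39, 34) + (-48, +32) → (-87, 66)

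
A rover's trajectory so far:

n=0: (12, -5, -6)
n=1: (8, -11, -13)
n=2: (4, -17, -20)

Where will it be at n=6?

The position changes by (-4, -6, -7) every step.
step 3: (4, -17, -20) + (-4, -6, -7) → (0, -23, -27)
step 4: (0, -23, -27) + (-4, -6, -7) → (-4, -29, -34)
step 5: (-4, -29, -34) + (-4, -6, -7) → (-8, -35, -41)
step 6: (-8, -35, -41) + (-4, -6, -7) → (-12, -41, -48)

(-12, -41, -48)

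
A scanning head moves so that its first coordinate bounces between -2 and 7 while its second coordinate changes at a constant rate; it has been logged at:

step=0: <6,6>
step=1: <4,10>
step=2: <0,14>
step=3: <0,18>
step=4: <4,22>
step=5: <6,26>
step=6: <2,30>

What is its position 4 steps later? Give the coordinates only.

The first coordinate reflects between -2 and 7, moving 4 per step.
  step 7: 2 → -2
  step 8: -2 → 2
  step 9: 2 → 6
  step 10: 6 → 4
The second coordinate changes by +4 each step: at step 10 it is 46.

<4,46>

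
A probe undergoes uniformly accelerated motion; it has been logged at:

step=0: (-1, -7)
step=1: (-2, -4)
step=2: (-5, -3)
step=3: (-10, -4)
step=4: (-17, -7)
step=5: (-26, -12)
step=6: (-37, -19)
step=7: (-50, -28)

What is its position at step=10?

(-101, -67)

First differences are (-1, +3), (-3, +1), (-5, -1), (-7, -3), (-9, -5), (-11, -7), (-13, -9); their common second difference is (-2, -2) (constant acceleration).
step 8: (-50, -28) + (-15, -11) → (-65, -39)
step 9: (-65, -39) + (-17, -13) → (-82, -52)
step 10: (-82, -52) + (-19, -15) → (-101, -67)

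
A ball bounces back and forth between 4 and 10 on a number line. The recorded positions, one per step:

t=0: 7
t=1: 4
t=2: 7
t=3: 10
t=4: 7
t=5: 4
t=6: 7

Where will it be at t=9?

4

The value travels 3 per step and bounces off the walls at 4 and 10.
  step 7: 7 → 10
  step 8: 10 → 7
  step 9: 7 → 4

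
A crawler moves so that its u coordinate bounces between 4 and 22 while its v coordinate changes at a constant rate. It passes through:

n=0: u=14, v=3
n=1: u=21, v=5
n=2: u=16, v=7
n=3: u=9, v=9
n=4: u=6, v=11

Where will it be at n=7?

u=17, v=17

The u coordinate reflects between 4 and 22, moving 7 per step.
  step 5: 6 → 13
  step 6: 13 → 20
  step 7: 20 → 17
The v coordinate changes by +2 each step: at step 7 it is 17.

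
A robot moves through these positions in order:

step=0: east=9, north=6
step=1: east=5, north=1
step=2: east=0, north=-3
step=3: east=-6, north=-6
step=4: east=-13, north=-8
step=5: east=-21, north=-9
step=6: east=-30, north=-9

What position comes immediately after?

east=-40, north=-8

Taking differences between consecutive positions: (-4, -5), (-5, -4), (-6, -3), (-7, -2), (-8, -1), (-9, +0). These grow by (-1, +1) each step.
step 7: east=-30, north=-9 + (-10, +1) → east=-40, north=-8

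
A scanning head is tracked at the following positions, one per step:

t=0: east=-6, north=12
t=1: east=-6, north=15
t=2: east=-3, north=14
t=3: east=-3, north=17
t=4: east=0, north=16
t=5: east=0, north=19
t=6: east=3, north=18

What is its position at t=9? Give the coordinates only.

Differencing gives (+0,+3), (+3,-1), (+0,+3), (+3,-1), (+0,+3), (+3,-1). This is the pattern (+0,+3), (+3,-1) repeated.
step 7: apply (+0,+3) → east=3, north=21
step 8: apply (+3,-1) → east=6, north=20
step 9: apply (+0,+3) → east=6, north=23

east=6, north=23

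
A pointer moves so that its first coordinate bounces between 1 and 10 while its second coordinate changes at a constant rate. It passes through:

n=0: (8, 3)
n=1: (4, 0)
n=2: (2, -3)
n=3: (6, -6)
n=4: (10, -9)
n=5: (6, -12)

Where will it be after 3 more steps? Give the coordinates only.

The first coordinate reflects between 1 and 10, moving 4 per step.
  step 6: 6 → 2
  step 7: 2 → 4
  step 8: 4 → 8
The second coordinate changes by -3 each step: at step 8 it is -21.

(8, -21)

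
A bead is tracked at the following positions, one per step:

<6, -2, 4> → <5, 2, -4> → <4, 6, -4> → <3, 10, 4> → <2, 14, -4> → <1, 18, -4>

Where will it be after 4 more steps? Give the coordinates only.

<-3, 34, 4>

First: linear, -1 per step → -3 at step 9.
Second: linear, +4 per step → 34 at step 9.
Third: cycles through 4, -4, -4 every 3 steps. Step 9 lands at position 0 of the cycle → 4.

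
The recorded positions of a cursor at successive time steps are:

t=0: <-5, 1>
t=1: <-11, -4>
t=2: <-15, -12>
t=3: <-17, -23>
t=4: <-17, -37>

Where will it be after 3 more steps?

<-5, -97>

Taking differences between consecutive positions: <-6, -5>, <-4, -8>, <-2, -11>, <+0, -14>. These grow by <+2, -3> each step.
step 5: <-17, -37> + <+2, -17> → <-15, -54>
step 6: <-15, -54> + <+4, -20> → <-11, -74>
step 7: <-11, -74> + <+6, -23> → <-5, -97>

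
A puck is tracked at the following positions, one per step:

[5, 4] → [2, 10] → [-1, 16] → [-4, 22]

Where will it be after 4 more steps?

The position changes by [-3, +6] every step.
step 4: [-4, 22] + [-3, +6] → [-7, 28]
step 5: [-7, 28] + [-3, +6] → [-10, 34]
step 6: [-10, 34] + [-3, +6] → [-13, 40]
step 7: [-13, 40] + [-3, +6] → [-16, 46]

[-16, 46]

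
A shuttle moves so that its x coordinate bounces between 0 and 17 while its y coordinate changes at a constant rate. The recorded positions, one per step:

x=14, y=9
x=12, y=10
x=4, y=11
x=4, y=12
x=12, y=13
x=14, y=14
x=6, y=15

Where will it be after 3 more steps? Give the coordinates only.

The x coordinate travels 8 per step and bounces off the walls at 0 and 17.
  step 7: 6 → 2
  step 8: 2 → 10
  step 9: 10 → 16
The y coordinate changes by +1 each step: at step 9 it is 18.

x=16, y=18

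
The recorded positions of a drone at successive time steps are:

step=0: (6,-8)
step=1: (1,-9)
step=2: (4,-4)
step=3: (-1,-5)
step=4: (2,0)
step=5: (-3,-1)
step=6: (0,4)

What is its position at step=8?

(-2,8)

Differencing gives (-5,-1), (+3,+5), (-5,-1), (+3,+5), (-5,-1), (+3,+5). This is the pattern (-5,-1), (+3,+5) repeated.
step 7: apply (-5,-1) → (-5,3)
step 8: apply (+3,+5) → (-2,8)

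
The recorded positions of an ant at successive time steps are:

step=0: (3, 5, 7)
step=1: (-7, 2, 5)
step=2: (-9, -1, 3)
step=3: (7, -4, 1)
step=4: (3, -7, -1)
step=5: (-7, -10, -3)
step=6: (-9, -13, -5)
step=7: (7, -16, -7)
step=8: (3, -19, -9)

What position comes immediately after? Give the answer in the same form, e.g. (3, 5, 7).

(-7, -22, -11)

First: cycles through 3, -7, -9, 7 every 4 steps. Step 9 lands at position 1 of the cycle → -7.
Second: linear, -3 per step → -22 at step 9.
Third: linear, -2 per step → -11 at step 9.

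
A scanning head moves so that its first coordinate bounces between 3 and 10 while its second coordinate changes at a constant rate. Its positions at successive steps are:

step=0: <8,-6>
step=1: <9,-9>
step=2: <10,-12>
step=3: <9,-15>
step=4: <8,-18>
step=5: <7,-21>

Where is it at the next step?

<6,-24>

The first coordinate reflects between 3 and 10, moving 1 per step.
  step 6: 7 → 6
The second coordinate changes by -3 each step: at step 6 it is -24.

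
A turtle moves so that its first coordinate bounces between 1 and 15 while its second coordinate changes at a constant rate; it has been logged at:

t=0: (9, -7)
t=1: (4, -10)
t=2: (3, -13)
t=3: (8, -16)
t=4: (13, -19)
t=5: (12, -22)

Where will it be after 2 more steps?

(2, -28)

The first coordinate reflects between 1 and 15, moving 5 per step.
  step 6: 12 → 7
  step 7: 7 → 2
The second coordinate changes by -3 each step: at step 7 it is -28.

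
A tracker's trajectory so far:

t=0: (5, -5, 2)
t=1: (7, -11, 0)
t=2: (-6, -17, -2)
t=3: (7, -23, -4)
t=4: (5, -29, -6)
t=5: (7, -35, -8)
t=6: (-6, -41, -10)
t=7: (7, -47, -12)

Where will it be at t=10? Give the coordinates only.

First: cycles through 5, 7, -6, 7 every 4 steps. Step 10 lands at position 2 of the cycle → -6.
Second: linear, -6 per step → -65 at step 10.
Third: linear, -2 per step → -18 at step 10.

(-6, -65, -18)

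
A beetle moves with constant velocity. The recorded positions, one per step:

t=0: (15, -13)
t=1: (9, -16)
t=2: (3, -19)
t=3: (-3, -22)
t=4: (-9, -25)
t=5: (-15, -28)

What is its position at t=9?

The position changes by (-6, -3) every step.
step 6: (-15, -28) + (-6, -3) → (-21, -31)
step 7: (-21, -31) + (-6, -3) → (-27, -34)
step 8: (-27, -34) + (-6, -3) → (-33, -37)
step 9: (-33, -37) + (-6, -3) → (-39, -40)

(-39, -40)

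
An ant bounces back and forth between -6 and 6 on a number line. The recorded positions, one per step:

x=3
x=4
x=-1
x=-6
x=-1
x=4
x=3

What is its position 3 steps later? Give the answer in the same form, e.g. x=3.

x=0

The value travels 5 per step and bounces off the walls at -6 and 6.
  step 7: 3 → -2
  step 8: -2 → -5
  step 9: -5 → 0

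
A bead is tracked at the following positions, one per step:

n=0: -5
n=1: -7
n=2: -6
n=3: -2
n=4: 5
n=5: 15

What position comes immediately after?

Successive displacements: -2, +1, +4, +7, +10 — each changes by +3.
step 6: 15 + 13 → 28

28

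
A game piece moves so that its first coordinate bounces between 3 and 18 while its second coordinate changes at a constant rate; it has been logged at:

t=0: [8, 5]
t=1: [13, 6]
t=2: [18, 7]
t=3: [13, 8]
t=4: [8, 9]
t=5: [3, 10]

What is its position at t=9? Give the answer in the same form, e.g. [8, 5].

[13, 14]

The first coordinate travels 5 per step and bounces off the walls at 3 and 18.
  step 6: 3 → 8
  step 7: 8 → 13
  step 8: 13 → 18
  step 9: 18 → 13
The second coordinate changes by +1 each step: at step 9 it is 14.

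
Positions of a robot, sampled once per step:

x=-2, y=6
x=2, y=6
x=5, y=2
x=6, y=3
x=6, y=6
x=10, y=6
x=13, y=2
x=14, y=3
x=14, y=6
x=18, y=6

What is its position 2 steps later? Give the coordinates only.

Step-to-step displacements: (+4, +0), (+3, -4), (+1, +1), (+0, +3), (+4, +0), (+3, -4), (+1, +1), (+0, +3), (+4, +0) — a repeating cycle of length 4.
step 10: apply (+3, -4) → x=21, y=2
step 11: apply (+1, +1) → x=22, y=3

x=22, y=3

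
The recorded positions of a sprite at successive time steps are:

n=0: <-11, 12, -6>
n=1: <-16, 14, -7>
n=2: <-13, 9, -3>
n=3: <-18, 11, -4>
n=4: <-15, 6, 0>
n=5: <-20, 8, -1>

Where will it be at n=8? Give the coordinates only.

The moves between consecutive positions are <-5, +2, -1>, <+3, -5, +4>, <-5, +2, -1>, <+3, -5, +4>, <-5, +2, -1>; they repeat the 2-cycle [<-5, +2, -1>, <+3, -5, +4>].
step 6: apply <+3, -5, +4> → <-17, 3, 3>
step 7: apply <-5, +2, -1> → <-22, 5, 2>
step 8: apply <+3, -5, +4> → <-19, 0, 6>

<-19, 0, 6>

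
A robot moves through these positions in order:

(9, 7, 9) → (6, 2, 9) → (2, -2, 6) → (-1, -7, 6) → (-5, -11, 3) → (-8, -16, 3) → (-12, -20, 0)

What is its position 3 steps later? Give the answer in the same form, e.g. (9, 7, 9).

(-22, -34, -3)

Step-to-step displacements: (-3, -5, +0), (-4, -4, -3), (-3, -5, +0), (-4, -4, -3), (-3, -5, +0), (-4, -4, -3) — a repeating cycle of length 2.
step 7: apply (-3, -5, +0) → (-15, -25, 0)
step 8: apply (-4, -4, -3) → (-19, -29, -3)
step 9: apply (-3, -5, +0) → (-22, -34, -3)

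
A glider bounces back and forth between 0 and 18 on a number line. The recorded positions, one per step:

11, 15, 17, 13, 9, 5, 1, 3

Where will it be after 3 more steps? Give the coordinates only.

The value travels 4 per step and bounces off the walls at 0 and 18.
  step 8: 3 → 7
  step 9: 7 → 11
  step 10: 11 → 15

15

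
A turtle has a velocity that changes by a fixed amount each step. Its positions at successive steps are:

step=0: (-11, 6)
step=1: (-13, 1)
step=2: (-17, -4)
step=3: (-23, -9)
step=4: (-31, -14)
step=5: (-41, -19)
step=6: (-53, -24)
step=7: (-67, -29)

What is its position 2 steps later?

(-101, -39)

First differences are (-2, -5), (-4, -5), (-6, -5), (-8, -5), (-10, -5), (-12, -5), (-14, -5); their common second difference is (-2, +0) (constant acceleration).
step 8: (-67, -29) + (-16, -5) → (-83, -34)
step 9: (-83, -34) + (-18, -5) → (-101, -39)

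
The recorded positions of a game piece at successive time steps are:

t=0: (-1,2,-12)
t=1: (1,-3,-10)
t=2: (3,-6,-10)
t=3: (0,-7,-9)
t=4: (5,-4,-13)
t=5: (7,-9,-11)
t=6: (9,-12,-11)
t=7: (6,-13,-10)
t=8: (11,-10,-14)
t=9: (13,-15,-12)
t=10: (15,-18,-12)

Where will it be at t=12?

The moves between consecutive positions are (+2,-5,+2), (+2,-3,+0), (-3,-1,+1), (+5,+3,-4), (+2,-5,+2), (+2,-3,+0), (-3,-1,+1), (+5,+3,-4), (+2,-5,+2), (+2,-3,+0); they repeat the 4-cycle [(+2,-5,+2), (+2,-3,+0), (-3,-1,+1), (+5,+3,-4)].
step 11: apply (-3,-1,+1) → (12,-19,-11)
step 12: apply (+5,+3,-4) → (17,-16,-15)

(17,-16,-15)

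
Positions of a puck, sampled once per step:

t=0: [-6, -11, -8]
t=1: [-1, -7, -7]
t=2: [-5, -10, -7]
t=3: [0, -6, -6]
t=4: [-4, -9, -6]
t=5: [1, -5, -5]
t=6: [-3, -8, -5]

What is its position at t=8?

[-2, -7, -4]

Step-to-step displacements: [+5, +4, +1], [-4, -3, +0], [+5, +4, +1], [-4, -3, +0], [+5, +4, +1], [-4, -3, +0] — a repeating cycle of length 2.
step 7: apply [+5, +4, +1] → [2, -4, -4]
step 8: apply [-4, -3, +0] → [-2, -7, -4]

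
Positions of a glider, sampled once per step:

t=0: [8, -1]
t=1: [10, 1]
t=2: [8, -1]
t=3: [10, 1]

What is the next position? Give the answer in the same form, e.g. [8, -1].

[8, -1]

Step-to-step displacements: [+2, +2], [-2, -2], [+2, +2]; each is -1× the previous.
step 4: [10, 1] + [-2, -2] → [8, -1]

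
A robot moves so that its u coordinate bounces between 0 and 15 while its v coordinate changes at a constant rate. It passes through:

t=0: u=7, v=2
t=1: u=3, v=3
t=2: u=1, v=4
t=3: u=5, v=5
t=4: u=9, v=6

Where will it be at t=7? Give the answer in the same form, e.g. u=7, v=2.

u=9, v=9

The u coordinate reflects between 0 and 15, moving 4 per step.
  step 5: 9 → 13
  step 6: 13 → 13
  step 7: 13 → 9
The v coordinate changes by +1 each step: at step 7 it is 9.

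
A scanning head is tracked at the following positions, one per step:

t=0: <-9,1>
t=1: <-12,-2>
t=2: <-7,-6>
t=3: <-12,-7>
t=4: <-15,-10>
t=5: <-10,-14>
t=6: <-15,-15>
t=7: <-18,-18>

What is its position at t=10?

Differencing gives <-3,-3>, <+5,-4>, <-5,-1>, <-3,-3>, <+5,-4>, <-5,-1>, <-3,-3>. This is the pattern <-3,-3>, <+5,-4>, <-5,-1> repeated.
step 8: apply <+5,-4> → <-13,-22>
step 9: apply <-5,-1> → <-18,-23>
step 10: apply <-3,-3> → <-21,-26>

<-21,-26>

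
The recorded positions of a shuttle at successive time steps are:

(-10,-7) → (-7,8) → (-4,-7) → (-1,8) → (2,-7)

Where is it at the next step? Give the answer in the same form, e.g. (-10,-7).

First: linear, +3 per step → 5 at step 5.
Second: cycles through -7, 8 every 2 steps. Step 5 lands at position 1 of the cycle → 8.

(5,8)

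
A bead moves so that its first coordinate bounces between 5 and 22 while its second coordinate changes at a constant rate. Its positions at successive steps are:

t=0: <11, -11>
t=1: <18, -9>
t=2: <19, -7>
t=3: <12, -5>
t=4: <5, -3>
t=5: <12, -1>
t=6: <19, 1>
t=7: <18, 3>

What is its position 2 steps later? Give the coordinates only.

<6, 7>

The first coordinate travels 7 per step and bounces off the walls at 5 and 22.
  step 8: 18 → 11
  step 9: 11 → 6
The second coordinate changes by +2 each step: at step 9 it is 7.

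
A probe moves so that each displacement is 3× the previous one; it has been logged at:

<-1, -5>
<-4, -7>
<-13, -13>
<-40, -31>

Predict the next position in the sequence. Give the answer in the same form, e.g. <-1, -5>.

The jumps are <-3, -2>, <-9, -6>, <-27, -18> — a geometric progression with ratio 3.
step 4: <-40, -31> + <-81, -54> → <-121, -85>

<-121, -85>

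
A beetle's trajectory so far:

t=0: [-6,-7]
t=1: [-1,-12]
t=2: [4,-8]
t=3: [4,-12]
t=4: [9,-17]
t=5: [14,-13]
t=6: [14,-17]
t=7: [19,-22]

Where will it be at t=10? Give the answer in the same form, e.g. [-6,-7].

[29,-27]

Step-to-step displacements: [+5,-5], [+5,+4], [+0,-4], [+5,-5], [+5,+4], [+0,-4], [+5,-5] — a repeating cycle of length 3.
step 8: apply [+5,+4] → [24,-18]
step 9: apply [+0,-4] → [24,-22]
step 10: apply [+5,-5] → [29,-27]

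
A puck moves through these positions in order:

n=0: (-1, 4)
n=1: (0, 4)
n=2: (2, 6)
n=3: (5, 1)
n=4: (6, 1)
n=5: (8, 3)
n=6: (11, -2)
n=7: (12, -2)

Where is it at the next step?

The moves between consecutive positions are (+1, +0), (+2, +2), (+3, -5), (+1, +0), (+2, +2), (+3, -5), (+1, +0); they repeat the 3-cycle [(+1, +0), (+2, +2), (+3, -5)].
step 8: apply (+2, +2) → (14, 0)

(14, 0)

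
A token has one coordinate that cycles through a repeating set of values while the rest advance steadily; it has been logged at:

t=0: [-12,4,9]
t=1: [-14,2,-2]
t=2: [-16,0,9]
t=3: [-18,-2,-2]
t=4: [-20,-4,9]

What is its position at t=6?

[-24,-8,9]

First: linear, -2 per step → -24 at step 6.
Second: linear, -2 per step → -8 at step 6.
Third: cycles through 9, -2 every 2 steps. Step 6 lands at position 0 of the cycle → 9.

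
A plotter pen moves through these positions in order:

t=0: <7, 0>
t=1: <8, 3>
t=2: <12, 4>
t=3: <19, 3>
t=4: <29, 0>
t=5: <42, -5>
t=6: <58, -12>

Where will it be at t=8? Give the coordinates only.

<99, -32>

Successive displacements: <+1, +3>, <+4, +1>, <+7, -1>, <+10, -3>, <+13, -5>, <+16, -7> — each changes by <+3, -2>.
step 7: <58, -12> + <+19, -9> → <77, -21>
step 8: <77, -21> + <+22, -11> → <99, -32>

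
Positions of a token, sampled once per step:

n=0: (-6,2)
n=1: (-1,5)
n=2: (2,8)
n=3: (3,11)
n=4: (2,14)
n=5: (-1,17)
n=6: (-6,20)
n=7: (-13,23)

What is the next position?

(-22,26)

Successive displacements: (+5,+3), (+3,+3), (+1,+3), (-1,+3), (-3,+3), (-5,+3), (-7,+3) — each changes by (-2,+0).
step 8: (-13,23) + (-9,+3) → (-22,26)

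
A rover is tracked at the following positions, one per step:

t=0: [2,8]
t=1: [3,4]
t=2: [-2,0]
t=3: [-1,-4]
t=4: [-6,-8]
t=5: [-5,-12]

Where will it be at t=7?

The moves between consecutive positions are [+1,-4], [-5,-4], [+1,-4], [-5,-4], [+1,-4]; they repeat the 2-cycle [[+1,-4], [-5,-4]].
step 6: apply [-5,-4] → [-10,-16]
step 7: apply [+1,-4] → [-9,-20]

[-9,-20]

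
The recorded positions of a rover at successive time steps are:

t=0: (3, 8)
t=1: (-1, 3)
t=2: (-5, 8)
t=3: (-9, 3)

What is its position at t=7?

First: linear, -4 per step → -25 at step 7.
Second: cycles through 8, 3 every 2 steps. Step 7 lands at position 1 of the cycle → 3.

(-25, 3)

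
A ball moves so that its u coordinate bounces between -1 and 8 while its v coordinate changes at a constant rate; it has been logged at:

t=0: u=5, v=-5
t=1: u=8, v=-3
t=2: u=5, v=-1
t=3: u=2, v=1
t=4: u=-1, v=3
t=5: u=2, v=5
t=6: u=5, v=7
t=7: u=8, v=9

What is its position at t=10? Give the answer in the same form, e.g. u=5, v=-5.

The u coordinate reflects between -1 and 8, moving 3 per step.
  step 8: 8 → 5
  step 9: 5 → 2
  step 10: 2 → -1
The v coordinate changes by +2 each step: at step 10 it is 15.

u=-1, v=15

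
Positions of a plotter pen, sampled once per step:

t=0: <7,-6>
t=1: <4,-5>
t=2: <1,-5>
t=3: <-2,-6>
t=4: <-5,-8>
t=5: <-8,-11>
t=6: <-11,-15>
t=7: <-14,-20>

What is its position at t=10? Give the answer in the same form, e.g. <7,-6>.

<-23,-41>

Successive displacements: <-3,+1>, <-3,+0>, <-3,-1>, <-3,-2>, <-3,-3>, <-3,-4>, <-3,-5> — each changes by <+0,-1>.
step 8: <-14,-20> + <-3,-6> → <-17,-26>
step 9: <-17,-26> + <-3,-7> → <-20,-33>
step 10: <-20,-33> + <-3,-8> → <-23,-41>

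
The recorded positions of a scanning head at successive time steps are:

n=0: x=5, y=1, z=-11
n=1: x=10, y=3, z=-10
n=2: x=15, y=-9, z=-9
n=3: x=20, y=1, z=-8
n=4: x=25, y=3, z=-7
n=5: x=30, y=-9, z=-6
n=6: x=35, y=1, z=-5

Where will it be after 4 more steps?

x=55, y=3, z=-1

The x coordinate changes by +5 each step, so at step 10 it is 5 + 10·(5) = 55.
The y coordinate repeats the cycle [1, 3, -9] with period 3; step 10 mod 3 = 1, giving 3.
The z coordinate changes by +1 each step, so at step 10 it is -11 + 10·(1) = -1.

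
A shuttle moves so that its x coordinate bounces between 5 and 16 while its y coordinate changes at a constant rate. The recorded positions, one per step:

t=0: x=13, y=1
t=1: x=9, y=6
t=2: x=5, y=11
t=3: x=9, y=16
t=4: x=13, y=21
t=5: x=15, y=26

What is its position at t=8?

x=7, y=41

The x coordinate travels 4 per step and bounces off the walls at 5 and 16.
  step 6: 15 → 11
  step 7: 11 → 7
  step 8: 7 → 7
The y coordinate changes by +5 each step: at step 8 it is 41.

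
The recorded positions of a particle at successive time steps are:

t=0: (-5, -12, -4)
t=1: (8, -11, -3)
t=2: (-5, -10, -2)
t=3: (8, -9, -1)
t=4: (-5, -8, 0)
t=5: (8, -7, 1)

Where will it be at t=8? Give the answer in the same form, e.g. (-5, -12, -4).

First: cycles through -5, 8 every 2 steps. Step 8 lands at position 0 of the cycle → -5.
Second: linear, +1 per step → -4 at step 8.
Third: linear, +1 per step → 4 at step 8.

(-5, -4, 4)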